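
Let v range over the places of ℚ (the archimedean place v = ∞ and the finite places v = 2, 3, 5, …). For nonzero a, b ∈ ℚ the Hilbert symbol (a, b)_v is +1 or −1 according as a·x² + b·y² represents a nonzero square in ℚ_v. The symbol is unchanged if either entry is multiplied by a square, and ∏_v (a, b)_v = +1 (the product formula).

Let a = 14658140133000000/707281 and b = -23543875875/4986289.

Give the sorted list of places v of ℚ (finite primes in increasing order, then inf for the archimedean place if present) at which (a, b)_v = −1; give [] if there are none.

Mod squares: a ≡ 13, b ≡ -3315. Check v ∈ {∞, 2, 3, 5, 7, 11, 13, 17, 29, 41}.
v=3: a=3^4·(≡1), b=3^1·(≡2) mod 3; (1|3)=+1, (2|3)=-1; (−1)^{4·1·1}·(+1)^1·(-1)^4 = +1.
v=5: a=5^6·(≡2), b=5^3·(≡2) mod 5; (2|5)=-1, (2|5)=-1; (−1)^{6·3·2}·(-1)^3·(-1)^6 = -1.
v=41: a=41^2·(≡28), b=41^2·(≡19) mod 41; (28|41)=-1, (19|41)=-1; (−1)^{2·2·20}·(-1)^2·(-1)^2 = +1.
v=2: v_2(a)=6, v_2(b)=0; units ≡ 5, 5 (mod 8); ε·ε+αω+βω = 0·0+6·1+0·1 ≡ 0  ⇒  (a,b)_2 = +1.
v=17: a=17^0·(≡8), b=17^1·(≡4) mod 17; (8|17)=+1, (4|17)=+1; (−1)^{0·1·8}·(+1)^1·(+1)^0 = +1.
v=11: a=11^0·(≡7), b=11^-2·(≡10) mod 11; (7|11)=-1, (10|11)=-1; (−1)^{0·-2·5}·(-1)^-2·(-1)^0 = +1.
v=7: a=7^2·(≡3), b=7^-2·(≡6) mod 7; (3|7)=-1, (6|7)=-1; (−1)^{2·-2·3}·(-1)^-2·(-1)^2 = +1.
v=13: a=13^3·(≡1), b=13^3·(≡5) mod 13; (1|13)=+1, (5|13)=-1; (−1)^{3·3·6}·(+1)^3·(-1)^3 = -1.
v=29: a=29^-4·(≡22), b=29^-2·(≡25) mod 29; (22|29)=+1, (25|29)=+1; (−1)^{-4·-2·14}·(+1)^-2·(+1)^-4 = +1.
v=∞: 13 > 0 and -3315 < 0  ⇒  (a,b)_∞ = +1.
Ram(13, -3315) = {5, 13}; no ℚ_5-point on the conic.

[5, 13]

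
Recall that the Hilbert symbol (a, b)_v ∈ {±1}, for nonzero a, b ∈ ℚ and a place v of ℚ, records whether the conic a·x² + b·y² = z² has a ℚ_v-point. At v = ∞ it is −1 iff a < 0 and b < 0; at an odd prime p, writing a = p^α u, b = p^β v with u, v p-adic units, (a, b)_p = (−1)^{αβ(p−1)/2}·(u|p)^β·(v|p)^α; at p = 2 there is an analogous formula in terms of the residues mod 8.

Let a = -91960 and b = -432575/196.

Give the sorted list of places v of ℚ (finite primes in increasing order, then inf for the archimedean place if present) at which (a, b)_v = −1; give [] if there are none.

[5, 11, 13, inf]

(a, b) ≡ (-190, -143) mod (ℚ^×)²; places V = {2, 5, 7, 11, 13, 19, ∞}.
(a,b)_5: α=1, u≡3; β=2, v≡2 (mod 5); (3|5)=-1, (2|5)=-1; sign (−1)^0·-1^2·-1^1 = -1.
(a,b)_∞: sgn(-190)=−, sgn(-143)=−, so -1.
(a,b)_13: α=0, u≡2; β=1, v≡5 (mod 13); (2|13)=-1, (5|13)=-1; sign (−1)^0·-1^1·-1^0 = -1.
(a,b)_11: α=2, u≡10; β=3, v≡3 (mod 11); (10|11)=-1, (3|11)=+1; sign (−1)^0·-1^3·+1^2 = -1.
(a,b)_19: α=1, u≡5; β=0, v≡6 (mod 19); (5|19)=+1, (6|19)=+1; sign (−1)^0·+1^0·+1^1 = +1.
(a,b)_7: α=0, u≡6; β=-2, v≡1 (mod 7); (6|7)=-1, (1|7)=+1; sign (−1)^0·-1^-2·+1^0 = +1.
(a,b)_2: α=3, β=-2; u≡1, v≡1 (mod 8); ε(u)ε(v)=0·0, αω(v)=3·0, βω(u)=-2·0; sum ≡ 0  ⇒  +1.
(-190, -143 / ℚ) ramifies at {5, 11, 13, ∞}: a division algebra.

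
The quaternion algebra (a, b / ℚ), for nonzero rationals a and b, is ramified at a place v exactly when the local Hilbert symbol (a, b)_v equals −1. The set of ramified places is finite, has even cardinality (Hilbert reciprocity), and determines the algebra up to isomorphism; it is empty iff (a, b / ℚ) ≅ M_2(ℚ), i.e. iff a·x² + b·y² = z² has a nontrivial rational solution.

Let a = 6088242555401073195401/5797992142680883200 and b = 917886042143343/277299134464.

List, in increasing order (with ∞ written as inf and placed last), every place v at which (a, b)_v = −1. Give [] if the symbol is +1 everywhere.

[2, 7, 13, 47]

(a, b) ≡ (474747, 3367) mod (ℚ^×)²; places V = {2, 3, 5, 7, 11, 13, 17, 23, 37, 47, ∞}.
(a,b)_47: α=3, u≡41; β=2, v≡19 (mod 47); (41|47)=-1, (19|47)=-1; sign (−1)^0·-1^2·-1^3 = -1.
(a,b)_37: α=1, u≡35; β=1, v≡31 (mod 37); (35|37)=-1, (31|37)=-1; sign (−1)^0·-1^1·-1^1 = +1.
(a,b)_23: α=6, u≡2; β=4, v≡12 (mod 23); (2|23)=+1, (12|23)=+1; sign (−1)^0·+1^4·+1^6 = +1.
(a,b)_7: α=7, u≡5; β=3, v≡5 (mod 7); (5|7)=-1, (5|7)=-1; sign (−1)^1·-1^3·-1^7 = -1.
(a,b)_∞: sgn(474747)=+, sgn(3367)=+, so +1.
(a,b)_17: α=-2, u≡3; β=-2, v≡1 (mod 17); (3|17)=-1, (1|17)=+1; sign (−1)^0·-1^-2·+1^-2 = +1.
(a,b)_11: α=-6, u≡4; β=-4, v≡4 (mod 11); (4|11)=+1, (4|11)=+1; sign (−1)^0·+1^-4·+1^-6 = +1.
(a,b)_3: α=-3, u≡2; β=2, v≡1 (mod 3); (2|3)=-1, (1|3)=+1; sign (−1)^0·-1^2·+1^-3 = +1.
(a,b)_5: α=-2, u≡2; β=0, v≡2 (mod 5); (2|5)=-1, (2|5)=-1; sign (−1)^0·-1^0·-1^-2 = +1.
(a,b)_13: α=1, u≡6; β=1, v≡10 (mod 13); (6|13)=-1, (10|13)=+1; sign (−1)^0·-1^1·+1^1 = -1.
(a,b)_2: α=-24, β=-16; u≡3, v≡7 (mod 8); ε(u)ε(v)=1·1, αω(v)=-24·0, βω(u)=-16·1; sum ≡ 1  ⇒  -1.
(474747, 3367 / ℚ) ramifies at {2, 7, 13, 47}: a division algebra.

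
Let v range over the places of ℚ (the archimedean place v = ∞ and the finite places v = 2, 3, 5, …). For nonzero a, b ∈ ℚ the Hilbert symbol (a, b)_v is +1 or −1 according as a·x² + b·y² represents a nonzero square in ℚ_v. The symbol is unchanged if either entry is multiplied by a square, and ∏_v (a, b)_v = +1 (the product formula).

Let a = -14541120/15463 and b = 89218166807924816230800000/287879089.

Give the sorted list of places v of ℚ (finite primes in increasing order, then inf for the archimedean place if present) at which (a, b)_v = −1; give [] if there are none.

[2, 3, 5, 17]

(a, b) ≡ (-19635, 170) mod (ℚ^×)²; places V = {2, 3, 5, 7, 11, 17, 19, 47, ∞}.
(a,b)_2: α=6, β=7; u≡5, v≡5 (mod 8); ε(u)ε(v)=0·0, αω(v)=6·1, βω(u)=7·1; sum ≡ 1  ⇒  -1.
(a,b)_17: α=1, u≡8; β=3, v≡10 (mod 17); (8|17)=+1, (10|17)=-1; sign (−1)^0·+1^3·-1^1 = -1.
(a,b)_5: α=1, u≡2; β=5, v≡4 (mod 5); (2|5)=-1, (4|5)=+1; sign (−1)^0·-1^5·+1^1 = -1.
(a,b)_3: α=5, u≡1; β=6, v≡2 (mod 3); (1|3)=+1, (2|3)=-1; sign (−1)^0·+1^6·-1^5 = -1.
(a,b)_∞: sgn(-19635)=−, sgn(170)=+, so +1.
(a,b)_19: α=0, u≡7; β=-4, v≡10 (mod 19); (7|19)=+1, (10|19)=-1; sign (−1)^0·+1^-4·-1^0 = +1.
(a,b)_11: α=1, u≡2; β=10, v≡4 (mod 11); (2|11)=-1, (4|11)=+1; sign (−1)^0·-1^10·+1^1 = +1.
(a,b)_47: α=-2, u≡30; β=-2, v≡45 (mod 47); (30|47)=-1, (45|47)=-1; sign (−1)^0·-1^-2·-1^-2 = +1.
(a,b)_7: α=-1, u≡2; β=4, v≡4 (mod 7); (2|7)=+1, (4|7)=+1; sign (−1)^0·+1^4·+1^-1 = +1.
Ram(-19635, 170) = {2, 3, 5, 17}; no ℚ_2-point on the conic.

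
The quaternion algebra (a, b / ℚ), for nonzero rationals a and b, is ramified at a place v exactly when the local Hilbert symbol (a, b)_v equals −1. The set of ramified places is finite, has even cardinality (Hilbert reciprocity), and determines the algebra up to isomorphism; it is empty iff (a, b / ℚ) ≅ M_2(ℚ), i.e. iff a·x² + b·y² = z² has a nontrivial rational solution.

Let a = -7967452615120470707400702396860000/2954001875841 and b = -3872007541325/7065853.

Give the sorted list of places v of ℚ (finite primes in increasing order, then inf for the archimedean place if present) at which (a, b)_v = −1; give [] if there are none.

Mod squares: a ≡ -806, b ≡ -232841. Check v ∈ {∞, 2, 3, 5, 7, 11, 13, 19, 23, 29, 31, 37, 41}.
v=31: a=31^3·(≡16), b=31^1·(≡26) mod 31; (16|31)=+1, (26|31)=-1; (−1)^{3·1·15}·(+1)^1·(-1)^3 = +1.
v=23: a=23^-4·(≡10), b=23^-2·(≡14) mod 23; (10|23)=-1, (14|23)=-1; (−1)^{-4·-2·11}·(-1)^-2·(-1)^-4 = +1.
v=∞: -806 < 0 and -232841 < 0  ⇒  (a,b)_∞ = -1.
v=2: v_2(a)=5, v_2(b)=0; units ≡ 5, 7 (mod 8); ε·ε+αω+βω = 0·1+5·0+0·1 ≡ 0  ⇒  (a,b)_2 = +1.
v=11: a=11^8·(≡6), b=11^4·(≡2) mod 11; (6|11)=-1, (2|11)=-1; (−1)^{8·4·5}·(-1)^4·(-1)^8 = +1.
v=7: a=7^4·(≡6), b=7^1·(≡2) mod 7; (6|7)=-1, (2|7)=+1; (−1)^{4·1·3}·(-1)^1·(+1)^4 = -1.
v=13: a=13^1·(≡10), b=13^0·(≡6) mod 13; (10|13)=+1, (6|13)=-1; (−1)^{1·0·6}·(+1)^0·(-1)^1 = -1.
v=3: a=3^-4·(≡1), b=3^0·(≡1) mod 3; (1|3)=+1, (1|3)=+1; (−1)^{-4·0·1}·(+1)^0·(+1)^-4 = +1.
v=37: a=37^0·(≡29), b=37^-1·(≡27) mod 37; (29|37)=-1, (27|37)=+1; (−1)^{0·-1·18}·(-1)^-1·(+1)^0 = -1.
v=29: a=29^4·(≡25), b=29^1·(≡7) mod 29; (25|29)=+1, (7|29)=+1; (−1)^{4·1·14}·(+1)^1·(+1)^4 = +1.
v=41: a=41^4·(≡6), b=41^2·(≡31) mod 41; (6|41)=-1, (31|41)=+1; (−1)^{4·2·20}·(-1)^2·(+1)^4 = +1.
v=19: a=19^-4·(≡4), b=19^-2·(≡6) mod 19; (4|19)=+1, (6|19)=+1; (−1)^{-4·-2·9}·(+1)^-2·(+1)^-4 = +1.
v=5: a=5^4·(≡4), b=5^2·(≡4) mod 5; (4|5)=+1, (4|5)=+1; (−1)^{4·2·2}·(+1)^2·(+1)^4 = +1.
Ram(-806, -232841) = {7, 13, 37, ∞}; no ℚ_7-point on the conic.

[7, 13, 37, inf]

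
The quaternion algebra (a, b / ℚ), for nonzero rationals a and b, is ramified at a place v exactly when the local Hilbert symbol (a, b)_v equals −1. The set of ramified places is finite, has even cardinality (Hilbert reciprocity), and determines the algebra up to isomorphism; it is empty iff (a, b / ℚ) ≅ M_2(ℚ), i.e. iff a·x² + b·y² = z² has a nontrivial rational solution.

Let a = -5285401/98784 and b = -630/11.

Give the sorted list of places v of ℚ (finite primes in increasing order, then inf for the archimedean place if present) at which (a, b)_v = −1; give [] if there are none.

(a, b) ≡ (-14, -770) mod (ℚ^×)²; places V = {2, 3, 5, 7, 11, 19, ∞}.
(a,b)_3: α=-2, u≡1; β=2, v≡1 (mod 3); (1|3)=+1, (1|3)=+1; sign (−1)^0·+1^2·+1^-2 = +1.
(a,b)_2: α=-5, β=1; u≡1, v≡7 (mod 8); ε(u)ε(v)=0·1, αω(v)=-5·0, βω(u)=1·0; sum ≡ 0  ⇒  +1.
(a,b)_11: α=4, u≡6; β=-1, v≡8 (mod 11); (6|11)=-1, (8|11)=-1; sign (−1)^0·-1^-1·-1^4 = -1.
(a,b)_7: α=-3, u≡5; β=1, v≡2 (mod 7); (5|7)=-1, (2|7)=+1; sign (−1)^1·-1^1·+1^-3 = +1.
(a,b)_19: α=2, u≡9; β=0, v≡17 (mod 19); (9|19)=+1, (17|19)=+1; sign (−1)^0·+1^0·+1^2 = +1.
(a,b)_∞: sgn(-14)=−, sgn(-770)=−, so -1.
(a,b)_5: α=0, u≡1; β=1, v≡4 (mod 5); (1|5)=+1, (4|5)=+1; sign (−1)^0·+1^1·+1^0 = +1.
Ram(-14, -770) = {11, ∞}; no ℚ_11-point on the conic.

[11, inf]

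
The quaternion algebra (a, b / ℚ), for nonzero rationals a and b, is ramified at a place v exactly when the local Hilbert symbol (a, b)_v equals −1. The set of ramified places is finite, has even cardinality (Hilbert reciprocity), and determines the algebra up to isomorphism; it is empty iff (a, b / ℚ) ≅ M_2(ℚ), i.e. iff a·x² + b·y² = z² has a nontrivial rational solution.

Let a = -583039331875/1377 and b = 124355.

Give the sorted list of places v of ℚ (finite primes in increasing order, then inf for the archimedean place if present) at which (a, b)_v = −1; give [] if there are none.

[5, 7, 11, 17]

(a, b) ≡ (-323, 124355) mod (ℚ^×)²; places V = {2, 3, 5, 7, 11, 13, 17, 19, ∞}.
(a,b)_13: α=2, u≡8; β=0, v≡10 (mod 13); (8|13)=-1, (10|13)=+1; sign (−1)^0·-1^0·+1^2 = +1.
(a,b)_∞: sgn(-323)=−, sgn(124355)=+, so +1.
(a,b)_11: α=2, u≡8; β=1, v≡8 (mod 11); (8|11)=-1, (8|11)=-1; sign (−1)^0·-1^1·-1^2 = -1.
(a,b)_5: α=4, u≡2; β=1, v≡1 (mod 5); (2|5)=-1, (1|5)=+1; sign (−1)^0·-1^1·+1^4 = -1.
(a,b)_3: α=-4, u≡1; β=0, v≡2 (mod 3); (1|3)=+1, (2|3)=-1; sign (−1)^0·+1^0·-1^-4 = +1.
(a,b)_19: α=1, u≡12; β=1, v≡9 (mod 19); (12|19)=-1, (9|19)=+1; sign (−1)^1·-1^1·+1^1 = +1.
(a,b)_7: α=4, u≡3; β=1, v≡6 (mod 7); (3|7)=-1, (6|7)=-1; sign (−1)^0·-1^1·-1^4 = -1.
(a,b)_17: α=-1, u≡16; β=1, v≡5 (mod 17); (16|17)=+1, (5|17)=-1; sign (−1)^0·+1^1·-1^-1 = -1.
(a,b)_2: α=0, β=0; u≡5, v≡3 (mod 8); ε(u)ε(v)=0·1, αω(v)=0·1, βω(u)=0·1; sum ≡ 0  ⇒  +1.
Ram(-323, 124355) = {5, 7, 11, 17}; no ℚ_5-point on the conic.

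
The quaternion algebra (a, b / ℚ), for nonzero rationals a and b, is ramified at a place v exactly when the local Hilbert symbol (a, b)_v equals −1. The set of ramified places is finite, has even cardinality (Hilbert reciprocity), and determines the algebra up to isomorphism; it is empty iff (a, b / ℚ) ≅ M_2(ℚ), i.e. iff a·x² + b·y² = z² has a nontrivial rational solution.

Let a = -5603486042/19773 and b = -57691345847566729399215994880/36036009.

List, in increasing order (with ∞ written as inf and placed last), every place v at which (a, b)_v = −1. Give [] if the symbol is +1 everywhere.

[13, 17, 19, inf]

Mod squares: a ≡ -34034, b ≡ -3230. Check v ∈ {∞, 2, 3, 5, 7, 11, 13, 17, 19, 23, 29}.
v=17: a=17^1·(≡8), b=17^5·(≡3) mod 17; (8|17)=+1, (3|17)=-1; (−1)^{1·5·8}·(+1)^5·(-1)^1 = -1.
v=13: a=13^-3·(≡6), b=13^2·(≡5) mod 13; (6|13)=-1, (5|13)=-1; (−1)^{-3·2·6}·(-1)^2·(-1)^-3 = -1.
v=23: a=23^0·(≡3), b=23^-2·(≡3) mod 23; (3|23)=+1, (3|23)=+1; (−1)^{0·-2·11}·(+1)^-2·(+1)^0 = +1.
v=19: a=19^2·(≡12), b=19^1·(≡7) mod 19; (12|19)=-1, (7|19)=+1; (−1)^{2·1·9}·(-1)^1·(+1)^2 = -1.
v=7: a=7^3·(≡5), b=7^8·(≡4) mod 7; (5|7)=-1, (4|7)=+1; (−1)^{3·8·3}·(-1)^8·(+1)^3 = +1.
v=11: a=11^3·(≡8), b=11^8·(≡1) mod 11; (8|11)=-1, (1|11)=+1; (−1)^{3·8·5}·(-1)^8·(+1)^3 = +1.
v=29: a=29^0·(≡21), b=29^-2·(≡14) mod 29; (21|29)=-1, (14|29)=-1; (−1)^{0·-2·14}·(-1)^-2·(-1)^0 = +1.
v=3: a=3^-2·(≡1), b=3^-4·(≡1) mod 3; (1|3)=+1, (1|3)=+1; (−1)^{-2·-4·1}·(+1)^-4·(+1)^-2 = +1.
v=5: a=5^0·(≡1), b=5^1·(≡1) mod 5; (1|5)=+1, (1|5)=+1; (−1)^{0·1·2}·(+1)^1·(+1)^0 = +1.
v=2: v_2(a)=1, v_2(b)=11; units ≡ 7, 1 (mod 8); ε·ε+αω+βω = 1·0+1·0+11·0 ≡ 0  ⇒  (a,b)_2 = +1.
v=∞: -34034 < 0 and -3230 < 0  ⇒  (a,b)_∞ = -1.
|Ram(-34034, -3230)| = 4, even; anisotropic at {13, 17, 19, ∞}.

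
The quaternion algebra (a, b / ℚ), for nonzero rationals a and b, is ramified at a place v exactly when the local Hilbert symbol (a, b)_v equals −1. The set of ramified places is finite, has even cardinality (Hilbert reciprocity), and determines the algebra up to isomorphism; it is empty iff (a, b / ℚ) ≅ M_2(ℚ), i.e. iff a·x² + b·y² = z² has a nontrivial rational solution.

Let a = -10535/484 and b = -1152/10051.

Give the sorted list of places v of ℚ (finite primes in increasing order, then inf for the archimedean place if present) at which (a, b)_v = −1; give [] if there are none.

[5, 19, 43, inf]

(a, b) ≡ (-215, -38) mod (ℚ^×)²; places V = {2, 3, 5, 7, 11, 19, 23, 43, ∞}.
(a,b)_7: α=2, u≡2; β=0, v≡4 (mod 7); (2|7)=+1, (4|7)=+1; sign (−1)^0·+1^0·+1^2 = +1.
(a,b)_2: α=-2, β=7; u≡1, v≡5 (mod 8); ε(u)ε(v)=0·0, αω(v)=-2·1, βω(u)=7·0; sum ≡ 0  ⇒  +1.
(a,b)_3: α=0, u≡1; β=2, v≡1 (mod 3); (1|3)=+1, (1|3)=+1; sign (−1)^0·+1^2·+1^0 = +1.
(a,b)_23: α=0, u≡22; β=-2, v≡12 (mod 23); (22|23)=-1, (12|23)=+1; sign (−1)^0·-1^-2·+1^0 = +1.
(a,b)_19: α=0, u≡18; β=-1, v≡4 (mod 19); (18|19)=-1, (4|19)=+1; sign (−1)^0·-1^-1·+1^0 = -1.
(a,b)_5: α=1, u≡2; β=0, v≡3 (mod 5); (2|5)=-1, (3|5)=-1; sign (−1)^0·-1^0·-1^1 = -1.
(a,b)_∞: sgn(-215)=−, sgn(-38)=−, so -1.
(a,b)_11: α=-2, u≡9; β=0, v≡10 (mod 11); (9|11)=+1, (10|11)=-1; sign (−1)^0·+1^0·-1^-2 = +1.
(a,b)_43: α=1, u≡9; β=0, v≡7 (mod 43); (9|43)=+1, (7|43)=-1; sign (−1)^0·+1^0·-1^1 = -1.
|Ram(-215, -38)| = 4, even; anisotropic at {5, 19, 43, ∞}.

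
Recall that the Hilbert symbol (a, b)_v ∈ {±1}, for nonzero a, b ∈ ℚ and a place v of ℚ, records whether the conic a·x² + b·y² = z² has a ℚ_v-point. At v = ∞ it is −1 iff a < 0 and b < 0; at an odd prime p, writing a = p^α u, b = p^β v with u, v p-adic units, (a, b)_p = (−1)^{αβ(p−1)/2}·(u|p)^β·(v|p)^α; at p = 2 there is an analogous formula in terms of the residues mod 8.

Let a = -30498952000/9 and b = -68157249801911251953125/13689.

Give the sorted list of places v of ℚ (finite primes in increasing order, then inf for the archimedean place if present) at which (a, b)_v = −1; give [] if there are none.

Mod squares: a ≡ -19061845, b ≡ -5. Check v ∈ {∞, 2, 3, 5, 7, 11, 13, 17, 19, 29, 37}.
v=2: v_2(a)=6, v_2(b)=0; units ≡ 3, 3 (mod 8); ε·ε+αω+βω = 1·1+6·1+0·1 ≡ 1  ⇒  (a,b)_2 = -1.
v=3: a=3^-2·(≡2), b=3^-4·(≡1) mod 3; (2|3)=-1, (1|3)=+1; (−1)^{-2·-4·1}·(-1)^-4·(+1)^-2 = +1.
v=13: a=13^0·(≡9), b=13^-2·(≡5) mod 13; (9|13)=+1, (5|13)=-1; (−1)^{0·-2·6}·(+1)^-2·(-1)^0 = +1.
v=11: a=11^1·(≡3), b=11^2·(≡7) mod 11; (3|11)=+1, (7|11)=-1; (−1)^{1·2·5}·(+1)^2·(-1)^1 = -1.
v=17: a=17^1·(≡4), b=17^2·(≡7) mod 17; (4|17)=+1, (7|17)=-1; (−1)^{1·2·8}·(+1)^2·(-1)^1 = -1.
v=7: a=7^0·(≡4), b=7^4·(≡2) mod 7; (4|7)=+1, (2|7)=+1; (−1)^{0·4·3}·(+1)^4·(+1)^0 = +1.
v=37: a=37^1·(≡3), b=37^2·(≡18) mod 37; (3|37)=+1, (18|37)=-1; (−1)^{1·2·18}·(+1)^2·(-1)^1 = -1.
v=29: a=29^1·(≡5), b=29^2·(≡7) mod 29; (5|29)=+1, (7|29)=+1; (−1)^{1·2·14}·(+1)^2·(+1)^1 = +1.
v=19: a=19^1·(≡3), b=19^2·(≡3) mod 19; (3|19)=-1, (3|19)=-1; (−1)^{1·2·9}·(-1)^2·(-1)^1 = -1.
v=5: a=5^3·(≡1), b=5^9·(≡1) mod 5; (1|5)=+1, (1|5)=+1; (−1)^{3·9·2}·(+1)^9·(+1)^3 = +1.
v=∞: -19061845 < 0 and -5 < 0  ⇒  (a,b)_∞ = -1.
(-19061845, -5 / ℚ) ramifies at {2, 11, 17, 19, 37, ∞}: a division algebra.

[2, 11, 17, 19, 37, inf]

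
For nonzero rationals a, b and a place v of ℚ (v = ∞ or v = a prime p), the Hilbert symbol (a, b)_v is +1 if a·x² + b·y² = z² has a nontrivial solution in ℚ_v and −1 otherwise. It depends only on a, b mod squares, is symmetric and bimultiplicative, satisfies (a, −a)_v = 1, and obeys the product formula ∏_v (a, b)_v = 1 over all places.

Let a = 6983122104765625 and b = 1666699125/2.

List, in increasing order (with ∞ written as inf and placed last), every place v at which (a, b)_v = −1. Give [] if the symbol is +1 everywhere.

(a, b) ≡ (1105, 2730) mod (ℚ^×)²; places V = {2, 3, 5, 7, 13, 17, ∞}.
(a,b)_13: α=5, u≡11; β=3, v≡5 (mod 13); (11|13)=-1, (5|13)=-1; sign (−1)^0·-1^3·-1^5 = +1.
(a,b)_17: α=3, u≡12; β=2, v≡14 (mod 17); (12|17)=-1, (14|17)=-1; sign (−1)^0·-1^2·-1^3 = -1.
(a,b)_3: α=0, u≡1; β=1, v≡1 (mod 3); (1|3)=+1, (1|3)=+1; sign (−1)^0·+1^1·+1^0 = +1.
(a,b)_2: α=0, β=-1; u≡1, v≡5 (mod 8); ε(u)ε(v)=0·0, αω(v)=0·1, βω(u)=-1·0; sum ≡ 0  ⇒  +1.
(a,b)_7: α=2, u≡5; β=1, v≡3 (mod 7); (5|7)=-1, (3|7)=-1; sign (−1)^0·-1^1·-1^2 = -1.
(a,b)_5: α=7, u≡1; β=3, v≡4 (mod 5); (1|5)=+1, (4|5)=+1; sign (−1)^0·+1^3·+1^7 = +1.
(a,b)_∞: sgn(1105)=+, sgn(2730)=+, so +1.
(1105, 2730 / ℚ) ramifies at {7, 17}: a division algebra.

[7, 17]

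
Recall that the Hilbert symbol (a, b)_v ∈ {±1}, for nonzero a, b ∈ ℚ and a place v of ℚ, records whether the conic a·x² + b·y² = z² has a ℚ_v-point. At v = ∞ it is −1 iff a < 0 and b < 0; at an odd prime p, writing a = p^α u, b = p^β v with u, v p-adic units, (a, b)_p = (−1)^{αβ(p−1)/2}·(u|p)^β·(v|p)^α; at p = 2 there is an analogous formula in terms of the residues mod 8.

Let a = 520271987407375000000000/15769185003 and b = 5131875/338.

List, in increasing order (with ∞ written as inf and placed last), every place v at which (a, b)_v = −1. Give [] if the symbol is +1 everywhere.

[2, 29]

(a, b) ≡ (68034, 16422) mod (ℚ^×)²; places V = {2, 3, 5, 7, 11, 13, 17, 23, 29, ∞}.
(a,b)_11: α=-2, u≡6; β=0, v≡7 (mod 11); (6|11)=-1, (7|11)=-1; sign (−1)^0·-1^0·-1^-2 = +1.
(a,b)_13: α=-6, u≡11; β=-2, v≡4 (mod 13); (11|13)=-1, (4|13)=+1; sign (−1)^0·-1^-2·+1^-6 = +1.
(a,b)_2: α=9, β=-1; u≡1, v≡3 (mod 8); ε(u)ε(v)=0·1, αω(v)=9·1, βω(u)=-1·0; sum ≡ 1  ⇒  -1.
(a,b)_23: α=3, u≡15; β=1, v≡3 (mod 23); (15|23)=-1, (3|23)=+1; sign (−1)^1·-1^1·+1^3 = +1.
(a,b)_∞: sgn(68034)=+, sgn(16422)=+, so +1.
(a,b)_29: α=1, u≡26; β=0, v≡11 (mod 29); (26|29)=-1, (11|29)=-1; sign (−1)^0·-1^0·-1^1 = -1.
(a,b)_7: α=4, u≡4; β=1, v≡4 (mod 7); (4|7)=+1, (4|7)=+1; sign (−1)^0·+1^1·+1^4 = +1.
(a,b)_17: α=3, u≡11; β=1, v≡14 (mod 17); (11|17)=-1, (14|17)=-1; sign (−1)^0·-1^1·-1^3 = +1.
(a,b)_3: α=-3, u≡1; β=1, v≡2 (mod 3); (1|3)=+1, (2|3)=-1; sign (−1)^1·+1^1·-1^-3 = +1.
(a,b)_5: α=12, u≡1; β=4, v≡2 (mod 5); (1|5)=+1, (2|5)=-1; sign (−1)^0·+1^4·-1^12 = +1.
|Ram(68034, 16422)| = 2, even; anisotropic at {2, 29}.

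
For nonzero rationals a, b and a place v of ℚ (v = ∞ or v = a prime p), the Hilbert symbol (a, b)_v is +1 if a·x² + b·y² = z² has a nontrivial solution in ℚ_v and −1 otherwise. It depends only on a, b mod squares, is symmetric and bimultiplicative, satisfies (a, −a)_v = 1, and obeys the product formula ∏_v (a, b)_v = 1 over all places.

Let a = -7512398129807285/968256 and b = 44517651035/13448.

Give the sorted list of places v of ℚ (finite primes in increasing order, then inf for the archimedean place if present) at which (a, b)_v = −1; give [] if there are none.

Mod squares: a ≡ -482885, b ≡ 308080630. Check v ∈ {∞, 2, 3, 5, 11, 13, 17, 19, 23, 29, 41}.
v=5: a=5^1·(≡3), b=5^1·(≡4) mod 5; (3|5)=-1, (4|5)=+1; (−1)^{1·1·2}·(-1)^1·(+1)^1 = -1.
v=41: a=41^-2·(≡11), b=41^-2·(≡19) mod 41; (11|41)=-1, (19|41)=-1; (−1)^{-2·-2·20}·(-1)^-2·(-1)^-2 = +1.
v=13: a=13^1·(≡4), b=13^1·(≡1) mod 13; (4|13)=+1, (1|13)=+1; (−1)^{1·1·6}·(+1)^1·(+1)^1 = +1.
v=19: a=19^1·(≡11), b=19^1·(≡10) mod 19; (11|19)=+1, (10|19)=-1; (−1)^{1·1·9}·(+1)^1·(-1)^1 = +1.
v=29: a=29^2·(≡9), b=29^1·(≡1) mod 29; (9|29)=+1, (1|29)=+1; (−1)^{2·1·14}·(+1)^1·(+1)^2 = +1.
v=11: a=11^2·(≡9), b=11^1·(≡8) mod 11; (9|11)=+1, (8|11)=-1; (−1)^{2·1·5}·(+1)^1·(-1)^2 = +1.
v=23: a=23^3·(≡4), b=23^1·(≡4) mod 23; (4|23)=+1, (4|23)=+1; (−1)^{3·1·11}·(+1)^1·(+1)^3 = -1.
v=2: v_2(a)=-6, v_2(b)=-3; units ≡ 3, 3 (mod 8); ε·ε+αω+βω = 1·1+-6·1+-3·1 ≡ 0  ⇒  (a,b)_2 = +1.
v=3: a=3^-2·(≡1), b=3^0·(≡1) mod 3; (1|3)=+1, (1|3)=+1; (−1)^{-2·0·1}·(+1)^0·(+1)^-2 = +1.
v=∞: -482885 < 0 and 308080630 > 0  ⇒  (a,b)_∞ = +1.
v=17: a=17^3·(≡16), b=17^3·(≡8) mod 17; (16|17)=+1, (8|17)=+1; (−1)^{3·3·8}·(+1)^3·(+1)^3 = +1.
Ram(-482885, 308080630) = {5, 23}; no ℚ_5-point on the conic.

[5, 23]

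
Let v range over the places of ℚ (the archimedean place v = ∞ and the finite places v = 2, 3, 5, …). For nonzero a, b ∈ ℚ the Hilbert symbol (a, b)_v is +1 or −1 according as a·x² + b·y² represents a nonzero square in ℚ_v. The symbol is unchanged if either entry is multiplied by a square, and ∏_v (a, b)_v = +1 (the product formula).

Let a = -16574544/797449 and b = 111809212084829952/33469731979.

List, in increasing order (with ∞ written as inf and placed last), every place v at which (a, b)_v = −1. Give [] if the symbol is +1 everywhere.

[29, 37]

(a, b) ≡ (-29, 7733) mod (ℚ^×)²; places V = {2, 3, 7, 11, 19, 29, 37, 47, ∞}.
(a,b)_47: α=-2, u≡9; β=-4, v≡4 (mod 47); (9|47)=+1, (4|47)=+1; sign (−1)^0·+1^-4·+1^-2 = +1.
(a,b)_7: α=2, u≡6; β=4, v≡5 (mod 7); (6|7)=-1, (5|7)=-1; sign (−1)^0·-1^4·-1^2 = +1.
(a,b)_29: α=1, u≡16; β=2, v≡21 (mod 29); (16|29)=+1, (21|29)=-1; sign (−1)^0·+1^2·-1^1 = -1.
(a,b)_19: α=-2, u≡6; β=-3, v≡3 (mod 19); (6|19)=+1, (3|19)=-1; sign (−1)^0·+1^-3·-1^-2 = +1.
(a,b)_3: α=6, u≡1; β=12, v≡2 (mod 3); (1|3)=+1, (2|3)=-1; sign (−1)^0·+1^12·-1^6 = +1.
(a,b)_11: α=0, u≡9; β=1, v≡7 (mod 11); (9|11)=+1, (7|11)=-1; sign (−1)^0·+1^1·-1^0 = +1.
(a,b)_2: α=4, β=8; u≡3, v≡5 (mod 8); ε(u)ε(v)=1·0, αω(v)=4·1, βω(u)=8·1; sum ≡ 0  ⇒  +1.
(a,b)_37: α=0, u≡2; β=1, v≡22 (mod 37); (2|37)=-1, (22|37)=-1; sign (−1)^0·-1^1·-1^0 = -1.
(a,b)_∞: sgn(-29)=−, sgn(7733)=+, so +1.
|Ram(-29, 7733)| = 2, even; anisotropic at {29, 37}.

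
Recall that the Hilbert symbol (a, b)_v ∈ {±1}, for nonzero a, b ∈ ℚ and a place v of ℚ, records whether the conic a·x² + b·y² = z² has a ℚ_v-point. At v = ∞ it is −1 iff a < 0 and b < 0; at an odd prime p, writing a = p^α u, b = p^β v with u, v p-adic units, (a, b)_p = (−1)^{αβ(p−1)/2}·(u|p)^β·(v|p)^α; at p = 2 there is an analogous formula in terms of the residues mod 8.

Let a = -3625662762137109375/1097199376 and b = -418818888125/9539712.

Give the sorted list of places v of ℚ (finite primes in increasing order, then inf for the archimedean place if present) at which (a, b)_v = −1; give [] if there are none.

[19, inf]

Mod squares: a ≡ -551, b ≡ -58. Check v ∈ {∞, 2, 3, 5, 7, 11, 13, 19, 23, 29}.
v=29: a=29^1·(≡21), b=29^1·(≡17) mod 29; (21|29)=-1, (17|29)=-1; (−1)^{1·1·14}·(-1)^1·(-1)^1 = +1.
v=11: a=11^2·(≡10), b=11^2·(≡10) mod 11; (10|11)=-1, (10|11)=-1; (−1)^{2·2·5}·(-1)^2·(-1)^2 = +1.
v=3: a=3^6·(≡1), b=3^-2·(≡2) mod 3; (1|3)=+1, (2|3)=-1; (−1)^{6·-2·1}·(+1)^-2·(-1)^6 = +1.
v=2: v_2(a)=-4, v_2(b)=-7; units ≡ 1, 3 (mod 8); ε·ε+αω+βω = 0·1+-4·1+-7·0 ≡ 0  ⇒  (a,b)_2 = +1.
v=13: a=13^-4·(≡7), b=13^-2·(≡6) mod 13; (7|13)=-1, (6|13)=-1; (−1)^{-4·-2·6}·(-1)^-2·(-1)^-4 = +1.
v=19: a=19^3·(≡6), b=19^2·(≡18) mod 19; (6|19)=+1, (18|19)=-1; (−1)^{3·2·9}·(+1)^2·(-1)^3 = -1.
v=7: a=7^-4·(≡2), b=7^-2·(≡5) mod 7; (2|7)=+1, (5|7)=-1; (−1)^{-4·-2·3}·(+1)^-2·(-1)^-4 = +1.
v=∞: -551 < 0 and -58 < 0  ⇒  (a,b)_∞ = -1.
v=5: a=5^8·(≡4), b=5^4·(≡2) mod 5; (4|5)=+1, (2|5)=-1; (−1)^{8·4·2}·(+1)^4·(-1)^8 = +1.
v=23: a=23^2·(≡18), b=23^2·(≡21) mod 23; (18|23)=+1, (21|23)=-1; (−1)^{2·2·11}·(+1)^2·(-1)^2 = +1.
(-551, -58 / ℚ) ramifies at {19, ∞}: a division algebra.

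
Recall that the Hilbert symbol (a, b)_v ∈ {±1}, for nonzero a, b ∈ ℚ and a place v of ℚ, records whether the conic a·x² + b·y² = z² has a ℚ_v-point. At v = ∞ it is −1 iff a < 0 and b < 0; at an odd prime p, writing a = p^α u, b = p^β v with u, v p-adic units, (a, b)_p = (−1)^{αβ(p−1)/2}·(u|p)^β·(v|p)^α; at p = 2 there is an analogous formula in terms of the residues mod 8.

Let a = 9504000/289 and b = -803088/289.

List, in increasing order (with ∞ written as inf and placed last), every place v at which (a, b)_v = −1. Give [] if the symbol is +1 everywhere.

[3, 5]

(a, b) ≡ (165, -33) mod (ℚ^×)²; places V = {2, 3, 5, 11, 13, 17, ∞}.
(a,b)_11: α=1, u≡9; β=1, v≡7 (mod 11); (9|11)=+1, (7|11)=-1; sign (−1)^1·+1^1·-1^1 = +1.
(a,b)_17: α=-2, u≡14; β=-2, v≡9 (mod 17); (14|17)=-1, (9|17)=+1; sign (−1)^0·-1^-2·+1^-2 = +1.
(a,b)_13: α=0, u≡4; β=2, v≡2 (mod 13); (4|13)=+1, (2|13)=-1; sign (−1)^0·+1^2·-1^0 = +1.
(a,b)_5: α=3, u≡3; β=0, v≡3 (mod 5); (3|5)=-1, (3|5)=-1; sign (−1)^0·-1^0·-1^3 = -1.
(a,b)_2: α=8, β=4; u≡5, v≡7 (mod 8); ε(u)ε(v)=0·1, αω(v)=8·0, βω(u)=4·1; sum ≡ 0  ⇒  +1.
(a,b)_3: α=3, u≡1; β=3, v≡1 (mod 3); (1|3)=+1, (1|3)=+1; sign (−1)^1·+1^3·+1^3 = -1.
(a,b)_∞: sgn(165)=+, sgn(-33)=−, so +1.
Ram(165, -33) = {3, 5}; no ℚ_3-point on the conic.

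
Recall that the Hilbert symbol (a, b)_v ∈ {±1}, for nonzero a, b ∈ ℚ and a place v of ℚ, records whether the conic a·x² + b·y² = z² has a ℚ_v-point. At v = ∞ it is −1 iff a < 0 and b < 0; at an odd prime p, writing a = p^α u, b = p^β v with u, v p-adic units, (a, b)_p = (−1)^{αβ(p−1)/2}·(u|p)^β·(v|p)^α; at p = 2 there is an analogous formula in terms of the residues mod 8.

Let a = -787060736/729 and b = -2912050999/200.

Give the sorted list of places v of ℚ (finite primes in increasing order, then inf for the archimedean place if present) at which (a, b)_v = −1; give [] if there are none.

[2, 13, 23, inf]

Mod squares: a ≡ -15686, b ≡ -203918. Check v ∈ {∞, 2, 3, 5, 7, 11, 13, 23, 31}.
v=13: a=13^0·(≡6), b=13^5·(≡7) mod 13; (6|13)=-1, (7|13)=-1; (−1)^{0·5·6}·(-1)^5·(-1)^0 = -1.
v=11: a=11^1·(≡3), b=11^1·(≡10) mod 11; (3|11)=+1, (10|11)=-1; (−1)^{1·1·5}·(+1)^1·(-1)^1 = +1.
v=3: a=3^-6·(≡1), b=3^0·(≡1) mod 3; (1|3)=+1, (1|3)=+1; (−1)^{-6·0·1}·(+1)^0·(+1)^-6 = +1.
v=5: a=5^0·(≡1), b=5^-2·(≡2) mod 5; (1|5)=+1, (2|5)=-1; (−1)^{0·-2·2}·(+1)^-2·(-1)^0 = +1.
v=2: v_2(a)=11, v_2(b)=-3; units ≡ 5, 1 (mod 8); ε·ε+αω+βω = 0·0+11·0+-3·1 ≡ 1  ⇒  (a,b)_2 = -1.
v=23: a=23^1·(≡18), b=23^1·(≡1) mod 23; (18|23)=+1, (1|23)=+1; (−1)^{1·1·11}·(+1)^1·(+1)^1 = -1.
v=31: a=31^1·(≡12), b=31^1·(≡20) mod 31; (12|31)=-1, (20|31)=+1; (−1)^{1·1·15}·(-1)^1·(+1)^1 = +1.
v=∞: -15686 < 0 and -203918 < 0  ⇒  (a,b)_∞ = -1.
v=7: a=7^2·(≡2), b=7^0·(≡6) mod 7; (2|7)=+1, (6|7)=-1; (−1)^{2·0·3}·(+1)^0·(-1)^2 = +1.
|Ram(-15686, -203918)| = 4, even; anisotropic at {2, 13, 23, ∞}.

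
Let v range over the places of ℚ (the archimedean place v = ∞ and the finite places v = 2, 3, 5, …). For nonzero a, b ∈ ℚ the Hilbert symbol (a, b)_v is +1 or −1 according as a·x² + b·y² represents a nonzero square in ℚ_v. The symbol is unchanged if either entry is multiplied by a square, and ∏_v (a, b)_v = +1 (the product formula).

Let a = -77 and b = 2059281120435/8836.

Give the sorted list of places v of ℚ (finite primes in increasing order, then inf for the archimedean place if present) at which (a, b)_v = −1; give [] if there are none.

[2, 5, 7, 11]

Mod squares: a ≡ -77, b ≡ 19635. Check v ∈ {∞, 2, 3, 5, 7, 11, 17, 19, 47}.
v=5: a=5^0·(≡3), b=5^1·(≡2) mod 5; (3|5)=-1, (2|5)=-1; (−1)^{0·1·2}·(-1)^1·(-1)^0 = -1.
v=17: a=17^0·(≡8), b=17^1·(≡8) mod 17; (8|17)=+1, (8|17)=+1; (−1)^{0·1·8}·(+1)^1·(+1)^0 = +1.
v=11: a=11^1·(≡4), b=11^3·(≡5) mod 11; (4|11)=+1, (5|11)=+1; (−1)^{1·3·5}·(+1)^3·(+1)^1 = -1.
v=2: v_2(a)=0, v_2(b)=-2; units ≡ 3, 3 (mod 8); ε·ε+αω+βω = 1·1+0·1+-2·1 ≡ 1  ⇒  (a,b)_2 = -1.
v=19: a=19^0·(≡18), b=19^2·(≡12) mod 19; (18|19)=-1, (12|19)=-1; (−1)^{0·2·9}·(-1)^2·(-1)^0 = +1.
v=∞: -77 < 0 and 19635 > 0  ⇒  (a,b)_∞ = +1.
v=47: a=47^0·(≡17), b=47^-2·(≡37) mod 47; (17|47)=+1, (37|47)=+1; (−1)^{0·-2·23}·(+1)^-2·(+1)^0 = +1.
v=3: a=3^0·(≡1), b=3^1·(≡2) mod 3; (1|3)=+1, (2|3)=-1; (−1)^{0·1·1}·(+1)^1·(-1)^0 = +1.
v=7: a=7^1·(≡3), b=7^5·(≡6) mod 7; (3|7)=-1, (6|7)=-1; (−1)^{1·5·3}·(-1)^5·(-1)^1 = -1.
Ram(-77, 19635) = {2, 5, 7, 11}; no ℚ_2-point on the conic.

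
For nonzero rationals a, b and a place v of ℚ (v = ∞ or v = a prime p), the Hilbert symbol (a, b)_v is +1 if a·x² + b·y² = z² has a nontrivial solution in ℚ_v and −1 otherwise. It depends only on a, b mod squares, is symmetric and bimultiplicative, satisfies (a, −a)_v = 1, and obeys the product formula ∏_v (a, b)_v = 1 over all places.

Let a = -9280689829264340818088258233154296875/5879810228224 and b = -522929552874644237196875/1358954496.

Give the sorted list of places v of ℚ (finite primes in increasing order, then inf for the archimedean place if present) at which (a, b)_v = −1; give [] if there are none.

(a, b) ≡ (-9867, -115115) mod (ℚ^×)²; places V = {2, 3, 5, 7, 11, 13, 23, 37, ∞}.
(a,b)_7: α=6, u≡3; β=5, v≡5 (mod 7); (3|7)=-1, (5|7)=-1; sign (−1)^0·-1^5·-1^6 = -1.
(a,b)_3: α=1, u≡2; β=-4, v≡1 (mod 3); (2|3)=-1, (1|3)=+1; sign (−1)^0·-1^-4·+1^1 = +1.
(a,b)_2: α=-32, β=-24; u≡5, v≡5 (mod 8); ε(u)ε(v)=0·0, αω(v)=-32·1, βω(u)=-24·1; sum ≡ 0  ⇒  +1.
(a,b)_5: α=12, u≡3; β=5, v≡2 (mod 5); (3|5)=-1, (2|5)=-1; sign (−1)^0·-1^5·-1^12 = -1.
(a,b)_11: α=5, u≡4; β=3, v≡7 (mod 11); (4|11)=+1, (7|11)=-1; sign (−1)^1·+1^3·-1^5 = +1.
(a,b)_13: α=5, u≡7; β=3, v≡2 (mod 13); (7|13)=-1, (2|13)=-1; sign (−1)^0·-1^3·-1^5 = +1.
(a,b)_37: α=-2, u≡12; β=0, v≡14 (mod 37); (12|37)=+1, (14|37)=-1; sign (−1)^0·+1^0·-1^-2 = +1.
(a,b)_23: α=9, u≡16; β=7, v≡2 (mod 23); (16|23)=+1, (2|23)=+1; sign (−1)^1·+1^7·+1^9 = -1.
(a,b)_∞: sgn(-9867)=−, sgn(-115115)=−, so -1.
(-9867, -115115 / ℚ) ramifies at {5, 7, 23, ∞}: a division algebra.

[5, 7, 23, inf]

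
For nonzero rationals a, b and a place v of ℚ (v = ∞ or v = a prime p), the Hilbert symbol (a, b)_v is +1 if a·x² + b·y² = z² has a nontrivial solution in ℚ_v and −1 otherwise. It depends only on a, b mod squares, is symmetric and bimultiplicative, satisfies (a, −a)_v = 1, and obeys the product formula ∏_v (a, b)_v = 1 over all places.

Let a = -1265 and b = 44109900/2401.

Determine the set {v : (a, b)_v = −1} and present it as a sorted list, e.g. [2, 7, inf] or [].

[2, 11, 17, 23]

Mod squares: a ≡ -1265, b ≡ 51. Check v ∈ {∞, 2, 3, 5, 7, 11, 17, 23, 31}.
v=2: v_2(a)=0, v_2(b)=2; units ≡ 7, 3 (mod 8); ε·ε+αω+βω = 1·1+0·1+2·0 ≡ 1  ⇒  (a,b)_2 = -1.
v=∞: -1265 < 0 and 51 > 0  ⇒  (a,b)_∞ = +1.
v=5: a=5^1·(≡2), b=5^2·(≡1) mod 5; (2|5)=-1, (1|5)=+1; (−1)^{1·2·2}·(-1)^2·(+1)^1 = +1.
v=23: a=23^1·(≡14), b=23^0·(≡7) mod 23; (14|23)=-1, (7|23)=-1; (−1)^{1·0·11}·(-1)^0·(-1)^1 = -1.
v=31: a=31^0·(≡6), b=31^2·(≡28) mod 31; (6|31)=-1, (28|31)=+1; (−1)^{0·2·15}·(-1)^2·(+1)^0 = +1.
v=3: a=3^0·(≡1), b=3^3·(≡2) mod 3; (1|3)=+1, (2|3)=-1; (−1)^{0·3·1}·(+1)^3·(-1)^0 = +1.
v=11: a=11^1·(≡6), b=11^0·(≡7) mod 11; (6|11)=-1, (7|11)=-1; (−1)^{1·0·5}·(-1)^0·(-1)^1 = -1.
v=7: a=7^0·(≡2), b=7^-4·(≡2) mod 7; (2|7)=+1, (2|7)=+1; (−1)^{0·-4·3}·(+1)^-4·(+1)^0 = +1.
v=17: a=17^0·(≡10), b=17^1·(≡6) mod 17; (10|17)=-1, (6|17)=-1; (−1)^{0·1·8}·(-1)^1·(-1)^0 = -1.
(-1265, 51 / ℚ) ramifies at {2, 11, 17, 23}: a division algebra.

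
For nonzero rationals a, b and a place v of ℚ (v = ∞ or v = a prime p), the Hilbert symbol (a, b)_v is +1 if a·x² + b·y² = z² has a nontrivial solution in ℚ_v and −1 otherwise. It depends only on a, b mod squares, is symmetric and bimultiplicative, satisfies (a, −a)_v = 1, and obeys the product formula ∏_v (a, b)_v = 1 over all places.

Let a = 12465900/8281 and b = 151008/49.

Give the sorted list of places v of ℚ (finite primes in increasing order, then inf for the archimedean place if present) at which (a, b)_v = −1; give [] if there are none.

(a, b) ≡ (19, 78) mod (ℚ^×)²; places V = {2, 3, 5, 7, 11, 13, 19, ∞}.
(a,b)_19: α=1, u≡9; β=0, v≡10 (mod 19); (9|19)=+1, (10|19)=-1; sign (−1)^0·+1^0·-1^1 = -1.
(a,b)_2: α=2, β=5; u≡3, v≡7 (mod 8); ε(u)ε(v)=1·1, αω(v)=2·0, βω(u)=5·1; sum ≡ 0  ⇒  +1.
(a,b)_∞: sgn(19)=+, sgn(78)=+, so +1.
(a,b)_7: α=-2, u≡6; β=-2, v≡4 (mod 7); (6|7)=-1, (4|7)=+1; sign (−1)^0·-1^-2·+1^-2 = +1.
(a,b)_3: α=8, u≡1; β=1, v≡2 (mod 3); (1|3)=+1, (2|3)=-1; sign (−1)^0·+1^1·-1^8 = +1.
(a,b)_13: α=-2, u≡7; β=1, v≡2 (mod 13); (7|13)=-1, (2|13)=-1; sign (−1)^0·-1^1·-1^-2 = -1.
(a,b)_11: α=0, u≡2; β=2, v≡1 (mod 11); (2|11)=-1, (1|11)=+1; sign (−1)^0·-1^2·+1^0 = +1.
(a,b)_5: α=2, u≡1; β=0, v≡2 (mod 5); (1|5)=+1, (2|5)=-1; sign (−1)^0·+1^0·-1^2 = +1.
|Ram(19, 78)| = 2, even; anisotropic at {13, 19}.

[13, 19]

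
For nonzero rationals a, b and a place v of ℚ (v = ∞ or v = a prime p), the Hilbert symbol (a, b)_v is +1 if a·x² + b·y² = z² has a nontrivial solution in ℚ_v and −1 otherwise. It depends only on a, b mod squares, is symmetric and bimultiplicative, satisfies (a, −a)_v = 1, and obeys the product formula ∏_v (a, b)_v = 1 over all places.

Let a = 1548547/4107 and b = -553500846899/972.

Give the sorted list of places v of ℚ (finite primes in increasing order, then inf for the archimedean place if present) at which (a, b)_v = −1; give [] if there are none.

[3, 11, 13, 17, 19, 31]

(a, b) ≡ (561, -691587897) mod (ℚ^×)²; places V = {2, 3, 7, 11, 13, 17, 19, 23, 31, 37, ∞}.
(a,b)_23: α=0, u≡2; β=1, v≡17 (mod 23); (2|23)=+1, (17|23)=-1; sign (−1)^0·+1^1·-1^0 = +1.
(a,b)_11: α=1, u≡8; β=1, v≡7 (mod 11); (8|11)=-1, (7|11)=-1; sign (−1)^1·-1^1·-1^1 = -1.
(a,b)_3: α=-1, u≡1; β=-5, v≡1 (mod 3); (1|3)=+1, (1|3)=+1; sign (−1)^1·+1^-5·+1^-1 = -1.
(a,b)_17: α=1, u≡9; β=1, v≡6 (mod 17); (9|17)=+1, (6|17)=-1; sign (−1)^0·+1^1·-1^1 = -1.
(a,b)_∞: sgn(561)=+, sgn(-691587897)=−, so +1.
(a,b)_2: α=0, β=-2; u≡1, v≡7 (mod 8); ε(u)ε(v)=0·1, αω(v)=0·0, βω(u)=-2·0; sum ≡ 0  ⇒  +1.
(a,b)_37: α=-2, u≡20; β=0, v≡31 (mod 37); (20|37)=-1, (31|37)=-1; sign (−1)^0·-1^0·-1^-2 = +1.
(a,b)_13: α=2, u≡2; β=1, v≡1 (mod 13); (2|13)=-1, (1|13)=+1; sign (−1)^0·-1^1·+1^2 = -1.
(a,b)_31: α=0, u≡23; β=1, v≡2 (mod 31); (23|31)=-1, (2|31)=+1; sign (−1)^0·-1^1·+1^0 = -1.
(a,b)_7: α=2, u≡1; β=5, v≡4 (mod 7); (1|7)=+1, (4|7)=+1; sign (−1)^0·+1^5·+1^2 = +1.
(a,b)_19: α=0, u≡3; β=1, v≡5 (mod 19); (3|19)=-1, (5|19)=+1; sign (−1)^0·-1^1·+1^0 = -1.
Ram(561, -691587897) = {3, 11, 13, 17, 19, 31}; no ℚ_3-point on the conic.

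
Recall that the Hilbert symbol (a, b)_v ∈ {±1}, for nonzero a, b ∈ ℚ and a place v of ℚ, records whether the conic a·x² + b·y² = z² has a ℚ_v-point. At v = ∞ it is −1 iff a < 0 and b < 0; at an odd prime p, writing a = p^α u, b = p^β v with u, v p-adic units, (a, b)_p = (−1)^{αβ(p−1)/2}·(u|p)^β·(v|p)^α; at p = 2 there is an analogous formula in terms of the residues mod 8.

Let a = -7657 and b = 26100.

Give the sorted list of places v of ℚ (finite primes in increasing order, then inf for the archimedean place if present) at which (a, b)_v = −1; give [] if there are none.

[19, 31]

Mod squares: a ≡ -7657, b ≡ 29. Check v ∈ {∞, 2, 3, 5, 13, 19, 29, 31}.
v=19: a=19^1·(≡15), b=19^0·(≡13) mod 19; (15|19)=-1, (13|19)=-1; (−1)^{1·0·9}·(-1)^0·(-1)^1 = -1.
v=∞: -7657 < 0 and 29 > 0  ⇒  (a,b)_∞ = +1.
v=5: a=5^0·(≡3), b=5^2·(≡4) mod 5; (3|5)=-1, (4|5)=+1; (−1)^{0·2·2}·(-1)^2·(+1)^0 = +1.
v=2: v_2(a)=0, v_2(b)=2; units ≡ 7, 5 (mod 8); ε·ε+αω+βω = 1·0+0·1+2·0 ≡ 0  ⇒  (a,b)_2 = +1.
v=13: a=13^1·(≡9), b=13^0·(≡9) mod 13; (9|13)=+1, (9|13)=+1; (−1)^{1·0·6}·(+1)^0·(+1)^1 = +1.
v=29: a=29^0·(≡28), b=29^1·(≡1) mod 29; (28|29)=+1, (1|29)=+1; (−1)^{0·1·14}·(+1)^1·(+1)^0 = +1.
v=31: a=31^1·(≡1), b=31^0·(≡29) mod 31; (1|31)=+1, (29|31)=-1; (−1)^{1·0·15}·(+1)^0·(-1)^1 = -1.
v=3: a=3^0·(≡2), b=3^2·(≡2) mod 3; (2|3)=-1, (2|3)=-1; (−1)^{0·2·1}·(-1)^2·(-1)^0 = +1.
(-7657, 29 / ℚ) ramifies at {19, 31}: a division algebra.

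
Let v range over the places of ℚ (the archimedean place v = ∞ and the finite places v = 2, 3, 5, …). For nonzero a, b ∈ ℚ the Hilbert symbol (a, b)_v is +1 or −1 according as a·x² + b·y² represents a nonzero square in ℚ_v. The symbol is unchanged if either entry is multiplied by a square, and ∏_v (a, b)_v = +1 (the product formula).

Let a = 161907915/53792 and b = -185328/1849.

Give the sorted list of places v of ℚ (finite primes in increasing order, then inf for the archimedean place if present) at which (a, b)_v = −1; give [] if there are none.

Mod squares: a ≡ 6630, b ≡ -143. Check v ∈ {∞, 2, 3, 5, 11, 13, 17, 41, 43}.
v=∞: 6630 > 0 and -143 < 0  ⇒  (a,b)_∞ = +1.
v=43: a=43^0·(≡28), b=43^-2·(≡2) mod 43; (28|43)=-1, (2|43)=-1; (−1)^{0·-2·21}·(-1)^-2·(-1)^0 = +1.
v=2: v_2(a)=-5, v_2(b)=4; units ≡ 3, 1 (mod 8); ε·ε+αω+βω = 1·0+-5·0+4·1 ≡ 0  ⇒  (a,b)_2 = +1.
v=11: a=11^0·(≡2), b=11^1·(≡4) mod 11; (2|11)=-1, (4|11)=+1; (−1)^{0·1·5}·(-1)^1·(+1)^0 = -1.
v=17: a=17^3·(≡15), b=17^0·(≡7) mod 17; (15|17)=+1, (7|17)=-1; (−1)^{3·0·8}·(+1)^0·(-1)^3 = -1.
v=5: a=5^1·(≡4), b=5^0·(≡3) mod 5; (4|5)=+1, (3|5)=-1; (−1)^{1·0·2}·(+1)^0·(-1)^1 = -1.
v=13: a=13^3·(≡1), b=13^1·(≡6) mod 13; (1|13)=+1, (6|13)=-1; (−1)^{3·1·6}·(+1)^1·(-1)^3 = -1.
v=3: a=3^1·(≡2), b=3^4·(≡1) mod 3; (2|3)=-1, (1|3)=+1; (−1)^{1·4·1}·(-1)^4·(+1)^1 = +1.
v=41: a=41^-2·(≡34), b=41^0·(≡39) mod 41; (34|41)=-1, (39|41)=+1; (−1)^{-2·0·20}·(-1)^0·(+1)^-2 = +1.
|Ram(6630, -143)| = 4, even; anisotropic at {5, 11, 13, 17}.

[5, 11, 13, 17]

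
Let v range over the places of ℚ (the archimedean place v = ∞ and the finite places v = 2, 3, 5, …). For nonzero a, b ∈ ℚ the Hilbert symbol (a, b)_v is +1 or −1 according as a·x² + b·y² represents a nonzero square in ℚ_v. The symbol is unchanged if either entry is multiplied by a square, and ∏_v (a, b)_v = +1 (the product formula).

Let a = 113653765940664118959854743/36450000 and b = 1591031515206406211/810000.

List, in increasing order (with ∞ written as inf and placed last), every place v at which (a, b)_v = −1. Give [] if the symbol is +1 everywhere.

[2, 19, 37, 41]

Mod squares: a ≡ 3515, b ≡ 779. Check v ∈ {∞, 2, 3, 5, 7, 19, 31, 37, 41}.
v=37: a=37^3·(≡26), b=37^2·(≡8) mod 37; (26|37)=+1, (8|37)=-1; (−1)^{3·2·18}·(+1)^2·(-1)^3 = -1.
v=5: a=5^-5·(≡2), b=5^-4·(≡1) mod 5; (2|5)=-1, (1|5)=+1; (−1)^{-5·-4·2}·(-1)^-4·(+1)^-5 = +1.
v=3: a=3^-6·(≡2), b=3^-4·(≡2) mod 3; (2|3)=-1, (2|3)=-1; (−1)^{-6·-4·1}·(-1)^-4·(-1)^-6 = +1.
v=31: a=31^8·(≡12), b=31^6·(≡16) mod 31; (12|31)=-1, (16|31)=+1; (−1)^{8·6·15}·(-1)^6·(+1)^8 = +1.
v=2: v_2(a)=-4, v_2(b)=-4; units ≡ 3, 3 (mod 8); ε·ε+αω+βω = 1·1+-4·1+-4·1 ≡ 1  ⇒  (a,b)_2 = -1.
v=7: a=7^2·(≡4), b=7^0·(≡4) mod 7; (4|7)=+1, (4|7)=+1; (−1)^{2·0·3}·(+1)^0·(+1)^2 = +1.
v=19: a=19^1·(≡3), b=19^1·(≡18) mod 19; (3|19)=-1, (18|19)=-1; (−1)^{1·1·9}·(-1)^1·(-1)^1 = -1.
v=41: a=41^4·(≡30), b=41^3·(≡22) mod 41; (30|41)=-1, (22|41)=-1; (−1)^{4·3·20}·(-1)^3·(-1)^4 = -1.
v=∞: 3515 > 0 and 779 > 0  ⇒  (a,b)_∞ = +1.
Ram(3515, 779) = {2, 19, 37, 41}; no ℚ_2-point on the conic.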